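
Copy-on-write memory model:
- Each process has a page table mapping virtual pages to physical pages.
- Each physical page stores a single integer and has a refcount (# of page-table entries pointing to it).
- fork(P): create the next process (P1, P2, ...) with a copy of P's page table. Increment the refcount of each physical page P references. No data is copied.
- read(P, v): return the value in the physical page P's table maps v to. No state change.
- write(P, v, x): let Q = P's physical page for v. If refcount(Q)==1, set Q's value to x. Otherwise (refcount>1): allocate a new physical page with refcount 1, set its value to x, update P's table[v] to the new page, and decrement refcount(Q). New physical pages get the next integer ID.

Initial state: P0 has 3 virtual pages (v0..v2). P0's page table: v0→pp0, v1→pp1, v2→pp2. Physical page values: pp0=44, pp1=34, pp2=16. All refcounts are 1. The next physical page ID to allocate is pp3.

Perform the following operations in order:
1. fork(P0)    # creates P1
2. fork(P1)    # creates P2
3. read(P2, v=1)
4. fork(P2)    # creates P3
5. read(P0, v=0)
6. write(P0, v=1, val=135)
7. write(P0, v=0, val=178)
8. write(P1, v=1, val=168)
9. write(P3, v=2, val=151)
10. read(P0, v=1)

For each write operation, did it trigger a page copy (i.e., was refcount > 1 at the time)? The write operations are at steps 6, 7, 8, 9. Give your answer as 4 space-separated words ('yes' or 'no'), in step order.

Op 1: fork(P0) -> P1. 3 ppages; refcounts: pp0:2 pp1:2 pp2:2
Op 2: fork(P1) -> P2. 3 ppages; refcounts: pp0:3 pp1:3 pp2:3
Op 3: read(P2, v1) -> 34. No state change.
Op 4: fork(P2) -> P3. 3 ppages; refcounts: pp0:4 pp1:4 pp2:4
Op 5: read(P0, v0) -> 44. No state change.
Op 6: write(P0, v1, 135). refcount(pp1)=4>1 -> COPY to pp3. 4 ppages; refcounts: pp0:4 pp1:3 pp2:4 pp3:1
Op 7: write(P0, v0, 178). refcount(pp0)=4>1 -> COPY to pp4. 5 ppages; refcounts: pp0:3 pp1:3 pp2:4 pp3:1 pp4:1
Op 8: write(P1, v1, 168). refcount(pp1)=3>1 -> COPY to pp5. 6 ppages; refcounts: pp0:3 pp1:2 pp2:4 pp3:1 pp4:1 pp5:1
Op 9: write(P3, v2, 151). refcount(pp2)=4>1 -> COPY to pp6. 7 ppages; refcounts: pp0:3 pp1:2 pp2:3 pp3:1 pp4:1 pp5:1 pp6:1
Op 10: read(P0, v1) -> 135. No state change.

yes yes yes yes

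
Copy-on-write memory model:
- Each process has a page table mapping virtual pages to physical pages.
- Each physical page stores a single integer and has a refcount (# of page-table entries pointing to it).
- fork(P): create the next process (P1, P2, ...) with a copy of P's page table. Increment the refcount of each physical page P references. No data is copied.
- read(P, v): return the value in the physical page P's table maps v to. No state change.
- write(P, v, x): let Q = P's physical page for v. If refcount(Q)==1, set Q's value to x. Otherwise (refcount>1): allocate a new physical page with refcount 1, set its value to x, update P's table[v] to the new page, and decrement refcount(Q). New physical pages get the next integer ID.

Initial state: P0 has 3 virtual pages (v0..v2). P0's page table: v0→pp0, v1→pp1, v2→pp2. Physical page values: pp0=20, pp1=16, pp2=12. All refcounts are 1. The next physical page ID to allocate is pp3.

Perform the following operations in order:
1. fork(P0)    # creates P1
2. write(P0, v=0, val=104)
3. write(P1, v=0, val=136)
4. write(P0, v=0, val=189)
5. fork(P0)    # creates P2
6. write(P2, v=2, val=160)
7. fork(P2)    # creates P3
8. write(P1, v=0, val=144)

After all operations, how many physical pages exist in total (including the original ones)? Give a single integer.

Answer: 5

Derivation:
Op 1: fork(P0) -> P1. 3 ppages; refcounts: pp0:2 pp1:2 pp2:2
Op 2: write(P0, v0, 104). refcount(pp0)=2>1 -> COPY to pp3. 4 ppages; refcounts: pp0:1 pp1:2 pp2:2 pp3:1
Op 3: write(P1, v0, 136). refcount(pp0)=1 -> write in place. 4 ppages; refcounts: pp0:1 pp1:2 pp2:2 pp3:1
Op 4: write(P0, v0, 189). refcount(pp3)=1 -> write in place. 4 ppages; refcounts: pp0:1 pp1:2 pp2:2 pp3:1
Op 5: fork(P0) -> P2. 4 ppages; refcounts: pp0:1 pp1:3 pp2:3 pp3:2
Op 6: write(P2, v2, 160). refcount(pp2)=3>1 -> COPY to pp4. 5 ppages; refcounts: pp0:1 pp1:3 pp2:2 pp3:2 pp4:1
Op 7: fork(P2) -> P3. 5 ppages; refcounts: pp0:1 pp1:4 pp2:2 pp3:3 pp4:2
Op 8: write(P1, v0, 144). refcount(pp0)=1 -> write in place. 5 ppages; refcounts: pp0:1 pp1:4 pp2:2 pp3:3 pp4:2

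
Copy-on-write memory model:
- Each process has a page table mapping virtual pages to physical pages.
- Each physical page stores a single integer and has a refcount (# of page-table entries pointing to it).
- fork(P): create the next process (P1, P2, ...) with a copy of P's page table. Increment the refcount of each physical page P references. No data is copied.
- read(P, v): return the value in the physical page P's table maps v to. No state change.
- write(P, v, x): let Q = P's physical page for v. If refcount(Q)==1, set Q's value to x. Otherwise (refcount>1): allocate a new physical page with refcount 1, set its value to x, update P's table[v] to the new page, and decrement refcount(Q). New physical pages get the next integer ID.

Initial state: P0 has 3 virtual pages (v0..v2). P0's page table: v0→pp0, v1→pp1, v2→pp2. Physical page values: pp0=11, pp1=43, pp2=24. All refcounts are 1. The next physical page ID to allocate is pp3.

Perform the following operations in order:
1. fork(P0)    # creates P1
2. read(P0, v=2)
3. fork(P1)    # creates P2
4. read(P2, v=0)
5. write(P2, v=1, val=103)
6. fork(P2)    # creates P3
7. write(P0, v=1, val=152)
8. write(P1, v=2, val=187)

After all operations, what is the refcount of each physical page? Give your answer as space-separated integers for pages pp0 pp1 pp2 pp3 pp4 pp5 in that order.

Op 1: fork(P0) -> P1. 3 ppages; refcounts: pp0:2 pp1:2 pp2:2
Op 2: read(P0, v2) -> 24. No state change.
Op 3: fork(P1) -> P2. 3 ppages; refcounts: pp0:3 pp1:3 pp2:3
Op 4: read(P2, v0) -> 11. No state change.
Op 5: write(P2, v1, 103). refcount(pp1)=3>1 -> COPY to pp3. 4 ppages; refcounts: pp0:3 pp1:2 pp2:3 pp3:1
Op 6: fork(P2) -> P3. 4 ppages; refcounts: pp0:4 pp1:2 pp2:4 pp3:2
Op 7: write(P0, v1, 152). refcount(pp1)=2>1 -> COPY to pp4. 5 ppages; refcounts: pp0:4 pp1:1 pp2:4 pp3:2 pp4:1
Op 8: write(P1, v2, 187). refcount(pp2)=4>1 -> COPY to pp5. 6 ppages; refcounts: pp0:4 pp1:1 pp2:3 pp3:2 pp4:1 pp5:1

Answer: 4 1 3 2 1 1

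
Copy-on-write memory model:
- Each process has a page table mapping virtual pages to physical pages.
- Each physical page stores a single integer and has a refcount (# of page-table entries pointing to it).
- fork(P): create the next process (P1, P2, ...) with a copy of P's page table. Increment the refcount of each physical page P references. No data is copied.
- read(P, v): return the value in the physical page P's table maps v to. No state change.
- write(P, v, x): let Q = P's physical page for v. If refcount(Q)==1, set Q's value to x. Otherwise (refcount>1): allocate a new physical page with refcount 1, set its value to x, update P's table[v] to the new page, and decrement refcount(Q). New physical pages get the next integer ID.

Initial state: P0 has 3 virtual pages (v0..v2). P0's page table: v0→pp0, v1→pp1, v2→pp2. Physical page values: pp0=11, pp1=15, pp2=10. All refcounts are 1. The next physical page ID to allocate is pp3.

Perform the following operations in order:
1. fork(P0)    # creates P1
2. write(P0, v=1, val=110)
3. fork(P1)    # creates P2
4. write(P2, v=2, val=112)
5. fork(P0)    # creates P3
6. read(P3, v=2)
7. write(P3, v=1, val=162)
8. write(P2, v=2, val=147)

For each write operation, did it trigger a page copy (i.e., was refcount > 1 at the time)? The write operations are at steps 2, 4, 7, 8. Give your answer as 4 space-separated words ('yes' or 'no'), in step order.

Op 1: fork(P0) -> P1. 3 ppages; refcounts: pp0:2 pp1:2 pp2:2
Op 2: write(P0, v1, 110). refcount(pp1)=2>1 -> COPY to pp3. 4 ppages; refcounts: pp0:2 pp1:1 pp2:2 pp3:1
Op 3: fork(P1) -> P2. 4 ppages; refcounts: pp0:3 pp1:2 pp2:3 pp3:1
Op 4: write(P2, v2, 112). refcount(pp2)=3>1 -> COPY to pp4. 5 ppages; refcounts: pp0:3 pp1:2 pp2:2 pp3:1 pp4:1
Op 5: fork(P0) -> P3. 5 ppages; refcounts: pp0:4 pp1:2 pp2:3 pp3:2 pp4:1
Op 6: read(P3, v2) -> 10. No state change.
Op 7: write(P3, v1, 162). refcount(pp3)=2>1 -> COPY to pp5. 6 ppages; refcounts: pp0:4 pp1:2 pp2:3 pp3:1 pp4:1 pp5:1
Op 8: write(P2, v2, 147). refcount(pp4)=1 -> write in place. 6 ppages; refcounts: pp0:4 pp1:2 pp2:3 pp3:1 pp4:1 pp5:1

yes yes yes no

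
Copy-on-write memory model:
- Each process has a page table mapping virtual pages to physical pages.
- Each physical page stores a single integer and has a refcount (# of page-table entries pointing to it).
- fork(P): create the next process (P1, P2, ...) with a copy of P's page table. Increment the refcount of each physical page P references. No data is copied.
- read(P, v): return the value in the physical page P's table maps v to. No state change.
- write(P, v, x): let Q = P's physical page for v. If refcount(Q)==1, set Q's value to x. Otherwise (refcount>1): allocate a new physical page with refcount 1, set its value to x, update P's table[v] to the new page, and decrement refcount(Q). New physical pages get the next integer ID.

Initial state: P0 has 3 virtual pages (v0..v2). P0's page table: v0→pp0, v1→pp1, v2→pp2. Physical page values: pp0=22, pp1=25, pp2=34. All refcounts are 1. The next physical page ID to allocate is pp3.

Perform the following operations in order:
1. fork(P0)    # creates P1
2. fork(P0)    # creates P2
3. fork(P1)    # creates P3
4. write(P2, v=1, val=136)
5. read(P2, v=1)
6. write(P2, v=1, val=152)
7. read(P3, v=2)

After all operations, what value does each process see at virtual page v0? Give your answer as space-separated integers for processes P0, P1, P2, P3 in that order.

Op 1: fork(P0) -> P1. 3 ppages; refcounts: pp0:2 pp1:2 pp2:2
Op 2: fork(P0) -> P2. 3 ppages; refcounts: pp0:3 pp1:3 pp2:3
Op 3: fork(P1) -> P3. 3 ppages; refcounts: pp0:4 pp1:4 pp2:4
Op 4: write(P2, v1, 136). refcount(pp1)=4>1 -> COPY to pp3. 4 ppages; refcounts: pp0:4 pp1:3 pp2:4 pp3:1
Op 5: read(P2, v1) -> 136. No state change.
Op 6: write(P2, v1, 152). refcount(pp3)=1 -> write in place. 4 ppages; refcounts: pp0:4 pp1:3 pp2:4 pp3:1
Op 7: read(P3, v2) -> 34. No state change.
P0: v0 -> pp0 = 22
P1: v0 -> pp0 = 22
P2: v0 -> pp0 = 22
P3: v0 -> pp0 = 22

Answer: 22 22 22 22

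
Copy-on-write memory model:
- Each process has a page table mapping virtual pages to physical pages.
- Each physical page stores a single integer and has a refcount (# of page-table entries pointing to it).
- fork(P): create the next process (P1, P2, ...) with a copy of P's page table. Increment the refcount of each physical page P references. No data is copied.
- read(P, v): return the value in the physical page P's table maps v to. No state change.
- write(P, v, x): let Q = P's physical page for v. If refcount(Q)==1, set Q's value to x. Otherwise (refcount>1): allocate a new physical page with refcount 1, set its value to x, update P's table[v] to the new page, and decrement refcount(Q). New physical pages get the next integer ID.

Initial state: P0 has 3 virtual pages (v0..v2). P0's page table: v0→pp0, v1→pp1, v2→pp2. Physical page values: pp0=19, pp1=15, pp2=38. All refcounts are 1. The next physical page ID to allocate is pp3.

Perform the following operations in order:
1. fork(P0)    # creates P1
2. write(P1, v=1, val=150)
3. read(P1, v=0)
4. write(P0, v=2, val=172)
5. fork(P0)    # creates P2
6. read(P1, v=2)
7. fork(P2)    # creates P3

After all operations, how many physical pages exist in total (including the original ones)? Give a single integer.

Answer: 5

Derivation:
Op 1: fork(P0) -> P1. 3 ppages; refcounts: pp0:2 pp1:2 pp2:2
Op 2: write(P1, v1, 150). refcount(pp1)=2>1 -> COPY to pp3. 4 ppages; refcounts: pp0:2 pp1:1 pp2:2 pp3:1
Op 3: read(P1, v0) -> 19. No state change.
Op 4: write(P0, v2, 172). refcount(pp2)=2>1 -> COPY to pp4. 5 ppages; refcounts: pp0:2 pp1:1 pp2:1 pp3:1 pp4:1
Op 5: fork(P0) -> P2. 5 ppages; refcounts: pp0:3 pp1:2 pp2:1 pp3:1 pp4:2
Op 6: read(P1, v2) -> 38. No state change.
Op 7: fork(P2) -> P3. 5 ppages; refcounts: pp0:4 pp1:3 pp2:1 pp3:1 pp4:3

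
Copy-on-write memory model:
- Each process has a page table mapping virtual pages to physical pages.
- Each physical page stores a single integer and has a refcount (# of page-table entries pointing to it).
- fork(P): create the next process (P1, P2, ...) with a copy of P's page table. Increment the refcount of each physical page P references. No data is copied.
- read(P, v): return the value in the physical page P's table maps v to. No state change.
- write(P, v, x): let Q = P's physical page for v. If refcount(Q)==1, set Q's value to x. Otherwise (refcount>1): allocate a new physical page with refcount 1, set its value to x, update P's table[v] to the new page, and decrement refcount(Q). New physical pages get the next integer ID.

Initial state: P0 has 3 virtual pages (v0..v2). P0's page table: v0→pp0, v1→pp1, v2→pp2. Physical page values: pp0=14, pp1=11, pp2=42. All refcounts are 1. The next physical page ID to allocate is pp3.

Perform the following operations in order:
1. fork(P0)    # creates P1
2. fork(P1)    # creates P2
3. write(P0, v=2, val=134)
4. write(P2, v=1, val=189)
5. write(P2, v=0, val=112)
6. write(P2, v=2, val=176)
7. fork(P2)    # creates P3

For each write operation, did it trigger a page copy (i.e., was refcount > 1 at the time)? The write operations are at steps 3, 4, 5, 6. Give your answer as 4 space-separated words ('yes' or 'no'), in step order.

Op 1: fork(P0) -> P1. 3 ppages; refcounts: pp0:2 pp1:2 pp2:2
Op 2: fork(P1) -> P2. 3 ppages; refcounts: pp0:3 pp1:3 pp2:3
Op 3: write(P0, v2, 134). refcount(pp2)=3>1 -> COPY to pp3. 4 ppages; refcounts: pp0:3 pp1:3 pp2:2 pp3:1
Op 4: write(P2, v1, 189). refcount(pp1)=3>1 -> COPY to pp4. 5 ppages; refcounts: pp0:3 pp1:2 pp2:2 pp3:1 pp4:1
Op 5: write(P2, v0, 112). refcount(pp0)=3>1 -> COPY to pp5. 6 ppages; refcounts: pp0:2 pp1:2 pp2:2 pp3:1 pp4:1 pp5:1
Op 6: write(P2, v2, 176). refcount(pp2)=2>1 -> COPY to pp6. 7 ppages; refcounts: pp0:2 pp1:2 pp2:1 pp3:1 pp4:1 pp5:1 pp6:1
Op 7: fork(P2) -> P3. 7 ppages; refcounts: pp0:2 pp1:2 pp2:1 pp3:1 pp4:2 pp5:2 pp6:2

yes yes yes yes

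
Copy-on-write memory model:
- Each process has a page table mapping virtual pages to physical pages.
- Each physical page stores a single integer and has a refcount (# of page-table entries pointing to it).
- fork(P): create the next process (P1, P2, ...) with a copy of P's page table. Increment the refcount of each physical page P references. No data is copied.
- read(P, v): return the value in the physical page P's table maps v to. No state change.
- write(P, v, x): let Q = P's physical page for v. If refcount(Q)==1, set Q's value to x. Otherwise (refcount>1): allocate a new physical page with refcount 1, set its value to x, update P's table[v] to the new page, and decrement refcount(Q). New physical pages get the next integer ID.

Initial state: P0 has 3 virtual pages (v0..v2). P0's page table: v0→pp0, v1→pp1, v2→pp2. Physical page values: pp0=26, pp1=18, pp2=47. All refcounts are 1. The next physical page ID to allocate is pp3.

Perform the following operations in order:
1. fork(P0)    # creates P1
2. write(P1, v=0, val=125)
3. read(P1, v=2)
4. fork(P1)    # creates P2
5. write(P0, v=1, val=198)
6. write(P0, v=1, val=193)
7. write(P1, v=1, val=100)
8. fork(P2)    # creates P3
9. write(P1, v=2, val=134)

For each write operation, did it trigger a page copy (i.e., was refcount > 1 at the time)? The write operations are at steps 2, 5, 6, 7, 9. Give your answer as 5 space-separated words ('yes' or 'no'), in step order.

Op 1: fork(P0) -> P1. 3 ppages; refcounts: pp0:2 pp1:2 pp2:2
Op 2: write(P1, v0, 125). refcount(pp0)=2>1 -> COPY to pp3. 4 ppages; refcounts: pp0:1 pp1:2 pp2:2 pp3:1
Op 3: read(P1, v2) -> 47. No state change.
Op 4: fork(P1) -> P2. 4 ppages; refcounts: pp0:1 pp1:3 pp2:3 pp3:2
Op 5: write(P0, v1, 198). refcount(pp1)=3>1 -> COPY to pp4. 5 ppages; refcounts: pp0:1 pp1:2 pp2:3 pp3:2 pp4:1
Op 6: write(P0, v1, 193). refcount(pp4)=1 -> write in place. 5 ppages; refcounts: pp0:1 pp1:2 pp2:3 pp3:2 pp4:1
Op 7: write(P1, v1, 100). refcount(pp1)=2>1 -> COPY to pp5. 6 ppages; refcounts: pp0:1 pp1:1 pp2:3 pp3:2 pp4:1 pp5:1
Op 8: fork(P2) -> P3. 6 ppages; refcounts: pp0:1 pp1:2 pp2:4 pp3:3 pp4:1 pp5:1
Op 9: write(P1, v2, 134). refcount(pp2)=4>1 -> COPY to pp6. 7 ppages; refcounts: pp0:1 pp1:2 pp2:3 pp3:3 pp4:1 pp5:1 pp6:1

yes yes no yes yes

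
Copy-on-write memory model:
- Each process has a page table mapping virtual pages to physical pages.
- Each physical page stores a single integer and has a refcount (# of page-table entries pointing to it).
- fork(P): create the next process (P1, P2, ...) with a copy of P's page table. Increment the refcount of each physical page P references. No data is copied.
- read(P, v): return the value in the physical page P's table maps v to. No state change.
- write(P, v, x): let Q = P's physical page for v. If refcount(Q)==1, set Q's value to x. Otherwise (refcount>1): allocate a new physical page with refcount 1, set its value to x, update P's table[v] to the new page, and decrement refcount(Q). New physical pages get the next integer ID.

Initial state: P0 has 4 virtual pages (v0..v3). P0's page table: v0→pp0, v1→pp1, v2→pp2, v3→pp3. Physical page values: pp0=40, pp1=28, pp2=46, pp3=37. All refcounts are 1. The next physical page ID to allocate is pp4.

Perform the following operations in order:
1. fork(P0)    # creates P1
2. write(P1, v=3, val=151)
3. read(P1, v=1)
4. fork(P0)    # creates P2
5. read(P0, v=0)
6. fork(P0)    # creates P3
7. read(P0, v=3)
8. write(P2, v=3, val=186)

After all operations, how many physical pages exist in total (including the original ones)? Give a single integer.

Op 1: fork(P0) -> P1. 4 ppages; refcounts: pp0:2 pp1:2 pp2:2 pp3:2
Op 2: write(P1, v3, 151). refcount(pp3)=2>1 -> COPY to pp4. 5 ppages; refcounts: pp0:2 pp1:2 pp2:2 pp3:1 pp4:1
Op 3: read(P1, v1) -> 28. No state change.
Op 4: fork(P0) -> P2. 5 ppages; refcounts: pp0:3 pp1:3 pp2:3 pp3:2 pp4:1
Op 5: read(P0, v0) -> 40. No state change.
Op 6: fork(P0) -> P3. 5 ppages; refcounts: pp0:4 pp1:4 pp2:4 pp3:3 pp4:1
Op 7: read(P0, v3) -> 37. No state change.
Op 8: write(P2, v3, 186). refcount(pp3)=3>1 -> COPY to pp5. 6 ppages; refcounts: pp0:4 pp1:4 pp2:4 pp3:2 pp4:1 pp5:1

Answer: 6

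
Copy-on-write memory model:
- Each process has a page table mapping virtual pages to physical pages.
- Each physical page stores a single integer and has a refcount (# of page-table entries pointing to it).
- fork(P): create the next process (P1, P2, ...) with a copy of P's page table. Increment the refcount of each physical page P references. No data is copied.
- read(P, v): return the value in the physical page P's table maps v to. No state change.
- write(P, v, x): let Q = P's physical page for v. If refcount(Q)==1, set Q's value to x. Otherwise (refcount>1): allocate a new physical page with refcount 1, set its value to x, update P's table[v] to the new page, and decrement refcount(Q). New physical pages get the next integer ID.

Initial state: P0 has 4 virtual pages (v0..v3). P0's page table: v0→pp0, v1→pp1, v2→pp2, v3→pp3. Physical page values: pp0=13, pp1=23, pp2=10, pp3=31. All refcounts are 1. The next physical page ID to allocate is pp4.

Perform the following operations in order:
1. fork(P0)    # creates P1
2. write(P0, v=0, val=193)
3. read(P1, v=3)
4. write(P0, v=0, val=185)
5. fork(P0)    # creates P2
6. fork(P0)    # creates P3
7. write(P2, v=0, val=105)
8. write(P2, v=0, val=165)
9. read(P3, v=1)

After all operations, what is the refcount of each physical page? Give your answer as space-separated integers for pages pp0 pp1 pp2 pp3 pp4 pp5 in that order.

Op 1: fork(P0) -> P1. 4 ppages; refcounts: pp0:2 pp1:2 pp2:2 pp3:2
Op 2: write(P0, v0, 193). refcount(pp0)=2>1 -> COPY to pp4. 5 ppages; refcounts: pp0:1 pp1:2 pp2:2 pp3:2 pp4:1
Op 3: read(P1, v3) -> 31. No state change.
Op 4: write(P0, v0, 185). refcount(pp4)=1 -> write in place. 5 ppages; refcounts: pp0:1 pp1:2 pp2:2 pp3:2 pp4:1
Op 5: fork(P0) -> P2. 5 ppages; refcounts: pp0:1 pp1:3 pp2:3 pp3:3 pp4:2
Op 6: fork(P0) -> P3. 5 ppages; refcounts: pp0:1 pp1:4 pp2:4 pp3:4 pp4:3
Op 7: write(P2, v0, 105). refcount(pp4)=3>1 -> COPY to pp5. 6 ppages; refcounts: pp0:1 pp1:4 pp2:4 pp3:4 pp4:2 pp5:1
Op 8: write(P2, v0, 165). refcount(pp5)=1 -> write in place. 6 ppages; refcounts: pp0:1 pp1:4 pp2:4 pp3:4 pp4:2 pp5:1
Op 9: read(P3, v1) -> 23. No state change.

Answer: 1 4 4 4 2 1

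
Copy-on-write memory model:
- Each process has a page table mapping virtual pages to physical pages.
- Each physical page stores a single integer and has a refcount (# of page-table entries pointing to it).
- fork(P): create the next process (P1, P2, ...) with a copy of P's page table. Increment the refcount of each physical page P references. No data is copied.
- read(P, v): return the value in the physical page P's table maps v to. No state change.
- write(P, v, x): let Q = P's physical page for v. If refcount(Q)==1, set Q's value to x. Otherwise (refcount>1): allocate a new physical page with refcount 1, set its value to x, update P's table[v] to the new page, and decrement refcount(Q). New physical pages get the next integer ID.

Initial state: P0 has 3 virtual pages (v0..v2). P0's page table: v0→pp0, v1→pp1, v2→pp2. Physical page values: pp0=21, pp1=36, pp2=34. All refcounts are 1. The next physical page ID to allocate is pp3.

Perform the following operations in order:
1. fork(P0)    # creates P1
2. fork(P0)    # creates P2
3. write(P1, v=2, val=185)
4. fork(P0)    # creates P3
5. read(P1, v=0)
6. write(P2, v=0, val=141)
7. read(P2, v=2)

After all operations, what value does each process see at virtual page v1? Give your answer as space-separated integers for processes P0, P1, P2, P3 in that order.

Answer: 36 36 36 36

Derivation:
Op 1: fork(P0) -> P1. 3 ppages; refcounts: pp0:2 pp1:2 pp2:2
Op 2: fork(P0) -> P2. 3 ppages; refcounts: pp0:3 pp1:3 pp2:3
Op 3: write(P1, v2, 185). refcount(pp2)=3>1 -> COPY to pp3. 4 ppages; refcounts: pp0:3 pp1:3 pp2:2 pp3:1
Op 4: fork(P0) -> P3. 4 ppages; refcounts: pp0:4 pp1:4 pp2:3 pp3:1
Op 5: read(P1, v0) -> 21. No state change.
Op 6: write(P2, v0, 141). refcount(pp0)=4>1 -> COPY to pp4. 5 ppages; refcounts: pp0:3 pp1:4 pp2:3 pp3:1 pp4:1
Op 7: read(P2, v2) -> 34. No state change.
P0: v1 -> pp1 = 36
P1: v1 -> pp1 = 36
P2: v1 -> pp1 = 36
P3: v1 -> pp1 = 36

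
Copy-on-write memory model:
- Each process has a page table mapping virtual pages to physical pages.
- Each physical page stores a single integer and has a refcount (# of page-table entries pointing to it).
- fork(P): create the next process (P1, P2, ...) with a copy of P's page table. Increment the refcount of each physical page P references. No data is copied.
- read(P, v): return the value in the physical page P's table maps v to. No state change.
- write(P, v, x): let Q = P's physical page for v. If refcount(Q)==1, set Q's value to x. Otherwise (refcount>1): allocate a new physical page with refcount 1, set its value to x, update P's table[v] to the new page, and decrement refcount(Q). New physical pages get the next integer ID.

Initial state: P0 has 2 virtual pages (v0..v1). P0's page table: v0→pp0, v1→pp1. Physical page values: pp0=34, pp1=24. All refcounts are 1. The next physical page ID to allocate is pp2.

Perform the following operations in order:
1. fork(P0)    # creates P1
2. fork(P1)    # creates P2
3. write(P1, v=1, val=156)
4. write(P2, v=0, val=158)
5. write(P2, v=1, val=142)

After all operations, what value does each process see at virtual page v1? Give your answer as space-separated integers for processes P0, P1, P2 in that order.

Op 1: fork(P0) -> P1. 2 ppages; refcounts: pp0:2 pp1:2
Op 2: fork(P1) -> P2. 2 ppages; refcounts: pp0:3 pp1:3
Op 3: write(P1, v1, 156). refcount(pp1)=3>1 -> COPY to pp2. 3 ppages; refcounts: pp0:3 pp1:2 pp2:1
Op 4: write(P2, v0, 158). refcount(pp0)=3>1 -> COPY to pp3. 4 ppages; refcounts: pp0:2 pp1:2 pp2:1 pp3:1
Op 5: write(P2, v1, 142). refcount(pp1)=2>1 -> COPY to pp4. 5 ppages; refcounts: pp0:2 pp1:1 pp2:1 pp3:1 pp4:1
P0: v1 -> pp1 = 24
P1: v1 -> pp2 = 156
P2: v1 -> pp4 = 142

Answer: 24 156 142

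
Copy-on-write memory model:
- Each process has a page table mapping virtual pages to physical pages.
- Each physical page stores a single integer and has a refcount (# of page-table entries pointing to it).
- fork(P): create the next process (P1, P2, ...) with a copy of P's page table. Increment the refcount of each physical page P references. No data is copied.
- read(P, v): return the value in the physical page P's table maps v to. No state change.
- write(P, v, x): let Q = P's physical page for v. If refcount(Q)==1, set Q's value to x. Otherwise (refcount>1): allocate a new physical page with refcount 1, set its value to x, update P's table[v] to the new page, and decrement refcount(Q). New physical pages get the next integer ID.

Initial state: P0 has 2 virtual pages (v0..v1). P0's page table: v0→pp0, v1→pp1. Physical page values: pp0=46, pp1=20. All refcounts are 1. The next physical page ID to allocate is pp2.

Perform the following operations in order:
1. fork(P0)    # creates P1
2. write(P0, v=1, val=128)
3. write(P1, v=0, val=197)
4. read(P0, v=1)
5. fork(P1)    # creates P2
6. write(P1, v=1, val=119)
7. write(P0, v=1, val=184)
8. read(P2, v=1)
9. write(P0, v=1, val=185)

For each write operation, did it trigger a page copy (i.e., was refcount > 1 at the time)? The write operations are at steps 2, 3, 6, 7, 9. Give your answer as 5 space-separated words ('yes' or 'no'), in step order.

Op 1: fork(P0) -> P1. 2 ppages; refcounts: pp0:2 pp1:2
Op 2: write(P0, v1, 128). refcount(pp1)=2>1 -> COPY to pp2. 3 ppages; refcounts: pp0:2 pp1:1 pp2:1
Op 3: write(P1, v0, 197). refcount(pp0)=2>1 -> COPY to pp3. 4 ppages; refcounts: pp0:1 pp1:1 pp2:1 pp3:1
Op 4: read(P0, v1) -> 128. No state change.
Op 5: fork(P1) -> P2. 4 ppages; refcounts: pp0:1 pp1:2 pp2:1 pp3:2
Op 6: write(P1, v1, 119). refcount(pp1)=2>1 -> COPY to pp4. 5 ppages; refcounts: pp0:1 pp1:1 pp2:1 pp3:2 pp4:1
Op 7: write(P0, v1, 184). refcount(pp2)=1 -> write in place. 5 ppages; refcounts: pp0:1 pp1:1 pp2:1 pp3:2 pp4:1
Op 8: read(P2, v1) -> 20. No state change.
Op 9: write(P0, v1, 185). refcount(pp2)=1 -> write in place. 5 ppages; refcounts: pp0:1 pp1:1 pp2:1 pp3:2 pp4:1

yes yes yes no no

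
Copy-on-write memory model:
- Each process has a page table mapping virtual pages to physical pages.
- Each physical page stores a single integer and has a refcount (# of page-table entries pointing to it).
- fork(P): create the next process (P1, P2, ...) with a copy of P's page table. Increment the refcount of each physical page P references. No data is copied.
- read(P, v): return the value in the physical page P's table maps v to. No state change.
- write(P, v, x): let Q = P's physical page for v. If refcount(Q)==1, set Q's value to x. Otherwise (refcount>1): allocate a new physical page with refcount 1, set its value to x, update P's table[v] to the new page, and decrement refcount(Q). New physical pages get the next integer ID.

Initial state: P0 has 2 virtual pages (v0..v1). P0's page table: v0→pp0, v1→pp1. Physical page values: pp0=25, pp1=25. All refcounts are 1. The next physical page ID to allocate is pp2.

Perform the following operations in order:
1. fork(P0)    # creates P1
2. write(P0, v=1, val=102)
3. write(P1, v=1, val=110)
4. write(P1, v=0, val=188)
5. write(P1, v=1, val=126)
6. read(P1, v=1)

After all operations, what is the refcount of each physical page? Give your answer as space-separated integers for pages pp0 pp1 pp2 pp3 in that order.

Op 1: fork(P0) -> P1. 2 ppages; refcounts: pp0:2 pp1:2
Op 2: write(P0, v1, 102). refcount(pp1)=2>1 -> COPY to pp2. 3 ppages; refcounts: pp0:2 pp1:1 pp2:1
Op 3: write(P1, v1, 110). refcount(pp1)=1 -> write in place. 3 ppages; refcounts: pp0:2 pp1:1 pp2:1
Op 4: write(P1, v0, 188). refcount(pp0)=2>1 -> COPY to pp3. 4 ppages; refcounts: pp0:1 pp1:1 pp2:1 pp3:1
Op 5: write(P1, v1, 126). refcount(pp1)=1 -> write in place. 4 ppages; refcounts: pp0:1 pp1:1 pp2:1 pp3:1
Op 6: read(P1, v1) -> 126. No state change.

Answer: 1 1 1 1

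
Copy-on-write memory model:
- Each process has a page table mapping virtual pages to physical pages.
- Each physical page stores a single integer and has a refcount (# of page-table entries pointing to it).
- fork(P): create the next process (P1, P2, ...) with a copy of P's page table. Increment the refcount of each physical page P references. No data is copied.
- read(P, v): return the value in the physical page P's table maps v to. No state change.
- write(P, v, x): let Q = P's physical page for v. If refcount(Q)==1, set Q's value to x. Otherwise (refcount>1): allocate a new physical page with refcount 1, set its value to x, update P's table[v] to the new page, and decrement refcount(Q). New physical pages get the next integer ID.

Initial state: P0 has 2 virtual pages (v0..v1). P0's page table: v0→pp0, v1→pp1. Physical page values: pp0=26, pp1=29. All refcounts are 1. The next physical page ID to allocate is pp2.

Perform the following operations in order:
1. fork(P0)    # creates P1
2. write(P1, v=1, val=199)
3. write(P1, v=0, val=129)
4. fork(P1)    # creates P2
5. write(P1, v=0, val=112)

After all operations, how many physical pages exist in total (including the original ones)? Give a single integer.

Answer: 5

Derivation:
Op 1: fork(P0) -> P1. 2 ppages; refcounts: pp0:2 pp1:2
Op 2: write(P1, v1, 199). refcount(pp1)=2>1 -> COPY to pp2. 3 ppages; refcounts: pp0:2 pp1:1 pp2:1
Op 3: write(P1, v0, 129). refcount(pp0)=2>1 -> COPY to pp3. 4 ppages; refcounts: pp0:1 pp1:1 pp2:1 pp3:1
Op 4: fork(P1) -> P2. 4 ppages; refcounts: pp0:1 pp1:1 pp2:2 pp3:2
Op 5: write(P1, v0, 112). refcount(pp3)=2>1 -> COPY to pp4. 5 ppages; refcounts: pp0:1 pp1:1 pp2:2 pp3:1 pp4:1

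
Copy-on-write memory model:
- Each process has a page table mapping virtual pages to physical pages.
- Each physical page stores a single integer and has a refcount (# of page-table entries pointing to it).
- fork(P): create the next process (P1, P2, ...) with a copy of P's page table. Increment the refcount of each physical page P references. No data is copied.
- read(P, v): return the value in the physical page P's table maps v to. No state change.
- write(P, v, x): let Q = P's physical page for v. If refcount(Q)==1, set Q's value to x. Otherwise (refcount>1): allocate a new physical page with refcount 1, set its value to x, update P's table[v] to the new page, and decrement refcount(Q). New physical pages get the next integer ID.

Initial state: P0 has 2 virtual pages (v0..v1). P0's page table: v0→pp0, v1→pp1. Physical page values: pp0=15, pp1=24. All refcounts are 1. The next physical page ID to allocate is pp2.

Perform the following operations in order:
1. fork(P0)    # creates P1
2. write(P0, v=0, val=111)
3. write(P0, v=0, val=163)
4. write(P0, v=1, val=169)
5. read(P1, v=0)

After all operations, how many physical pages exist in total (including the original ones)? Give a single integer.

Answer: 4

Derivation:
Op 1: fork(P0) -> P1. 2 ppages; refcounts: pp0:2 pp1:2
Op 2: write(P0, v0, 111). refcount(pp0)=2>1 -> COPY to pp2. 3 ppages; refcounts: pp0:1 pp1:2 pp2:1
Op 3: write(P0, v0, 163). refcount(pp2)=1 -> write in place. 3 ppages; refcounts: pp0:1 pp1:2 pp2:1
Op 4: write(P0, v1, 169). refcount(pp1)=2>1 -> COPY to pp3. 4 ppages; refcounts: pp0:1 pp1:1 pp2:1 pp3:1
Op 5: read(P1, v0) -> 15. No state change.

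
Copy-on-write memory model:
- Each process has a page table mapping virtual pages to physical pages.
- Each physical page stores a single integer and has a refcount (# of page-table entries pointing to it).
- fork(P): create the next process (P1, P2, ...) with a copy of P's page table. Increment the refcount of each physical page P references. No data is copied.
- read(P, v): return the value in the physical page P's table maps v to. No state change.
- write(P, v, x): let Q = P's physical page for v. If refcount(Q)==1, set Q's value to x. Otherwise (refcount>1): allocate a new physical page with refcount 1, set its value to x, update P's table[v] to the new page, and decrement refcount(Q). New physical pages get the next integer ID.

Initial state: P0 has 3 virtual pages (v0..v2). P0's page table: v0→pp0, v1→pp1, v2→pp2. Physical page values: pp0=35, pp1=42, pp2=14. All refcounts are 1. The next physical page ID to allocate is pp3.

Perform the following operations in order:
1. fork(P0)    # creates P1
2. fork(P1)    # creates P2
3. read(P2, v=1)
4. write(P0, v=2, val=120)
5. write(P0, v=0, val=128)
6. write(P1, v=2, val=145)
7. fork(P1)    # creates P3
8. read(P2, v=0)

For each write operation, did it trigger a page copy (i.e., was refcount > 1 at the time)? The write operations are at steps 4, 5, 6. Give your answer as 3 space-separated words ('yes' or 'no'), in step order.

Op 1: fork(P0) -> P1. 3 ppages; refcounts: pp0:2 pp1:2 pp2:2
Op 2: fork(P1) -> P2. 3 ppages; refcounts: pp0:3 pp1:3 pp2:3
Op 3: read(P2, v1) -> 42. No state change.
Op 4: write(P0, v2, 120). refcount(pp2)=3>1 -> COPY to pp3. 4 ppages; refcounts: pp0:3 pp1:3 pp2:2 pp3:1
Op 5: write(P0, v0, 128). refcount(pp0)=3>1 -> COPY to pp4. 5 ppages; refcounts: pp0:2 pp1:3 pp2:2 pp3:1 pp4:1
Op 6: write(P1, v2, 145). refcount(pp2)=2>1 -> COPY to pp5. 6 ppages; refcounts: pp0:2 pp1:3 pp2:1 pp3:1 pp4:1 pp5:1
Op 7: fork(P1) -> P3. 6 ppages; refcounts: pp0:3 pp1:4 pp2:1 pp3:1 pp4:1 pp5:2
Op 8: read(P2, v0) -> 35. No state change.

yes yes yes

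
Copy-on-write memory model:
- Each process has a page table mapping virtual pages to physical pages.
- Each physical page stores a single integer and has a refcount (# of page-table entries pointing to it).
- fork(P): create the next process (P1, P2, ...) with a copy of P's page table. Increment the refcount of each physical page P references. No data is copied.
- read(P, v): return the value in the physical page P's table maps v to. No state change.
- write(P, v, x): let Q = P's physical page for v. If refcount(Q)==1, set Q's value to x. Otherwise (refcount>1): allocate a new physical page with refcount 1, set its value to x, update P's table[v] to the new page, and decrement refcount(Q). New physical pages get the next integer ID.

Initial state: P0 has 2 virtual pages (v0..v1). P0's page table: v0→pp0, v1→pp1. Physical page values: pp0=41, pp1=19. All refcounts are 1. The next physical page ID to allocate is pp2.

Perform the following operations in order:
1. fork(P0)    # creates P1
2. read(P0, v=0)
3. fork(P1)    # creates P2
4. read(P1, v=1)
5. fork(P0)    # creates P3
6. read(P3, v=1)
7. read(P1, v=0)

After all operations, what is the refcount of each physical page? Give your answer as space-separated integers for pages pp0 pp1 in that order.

Op 1: fork(P0) -> P1. 2 ppages; refcounts: pp0:2 pp1:2
Op 2: read(P0, v0) -> 41. No state change.
Op 3: fork(P1) -> P2. 2 ppages; refcounts: pp0:3 pp1:3
Op 4: read(P1, v1) -> 19. No state change.
Op 5: fork(P0) -> P3. 2 ppages; refcounts: pp0:4 pp1:4
Op 6: read(P3, v1) -> 19. No state change.
Op 7: read(P1, v0) -> 41. No state change.

Answer: 4 4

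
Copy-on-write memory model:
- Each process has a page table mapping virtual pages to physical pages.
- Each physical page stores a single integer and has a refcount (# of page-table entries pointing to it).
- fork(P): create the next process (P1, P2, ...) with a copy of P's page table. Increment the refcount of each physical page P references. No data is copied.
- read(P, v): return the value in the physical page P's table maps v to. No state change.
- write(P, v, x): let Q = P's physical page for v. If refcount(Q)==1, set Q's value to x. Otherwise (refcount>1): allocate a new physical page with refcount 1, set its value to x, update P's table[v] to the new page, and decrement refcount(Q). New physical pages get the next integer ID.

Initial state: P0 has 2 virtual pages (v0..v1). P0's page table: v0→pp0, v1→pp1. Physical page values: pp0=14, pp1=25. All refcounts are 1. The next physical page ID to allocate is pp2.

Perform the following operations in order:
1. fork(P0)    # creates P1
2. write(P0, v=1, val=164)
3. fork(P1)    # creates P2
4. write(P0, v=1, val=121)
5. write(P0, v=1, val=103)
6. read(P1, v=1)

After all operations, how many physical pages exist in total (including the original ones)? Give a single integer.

Op 1: fork(P0) -> P1. 2 ppages; refcounts: pp0:2 pp1:2
Op 2: write(P0, v1, 164). refcount(pp1)=2>1 -> COPY to pp2. 3 ppages; refcounts: pp0:2 pp1:1 pp2:1
Op 3: fork(P1) -> P2. 3 ppages; refcounts: pp0:3 pp1:2 pp2:1
Op 4: write(P0, v1, 121). refcount(pp2)=1 -> write in place. 3 ppages; refcounts: pp0:3 pp1:2 pp2:1
Op 5: write(P0, v1, 103). refcount(pp2)=1 -> write in place. 3 ppages; refcounts: pp0:3 pp1:2 pp2:1
Op 6: read(P1, v1) -> 25. No state change.

Answer: 3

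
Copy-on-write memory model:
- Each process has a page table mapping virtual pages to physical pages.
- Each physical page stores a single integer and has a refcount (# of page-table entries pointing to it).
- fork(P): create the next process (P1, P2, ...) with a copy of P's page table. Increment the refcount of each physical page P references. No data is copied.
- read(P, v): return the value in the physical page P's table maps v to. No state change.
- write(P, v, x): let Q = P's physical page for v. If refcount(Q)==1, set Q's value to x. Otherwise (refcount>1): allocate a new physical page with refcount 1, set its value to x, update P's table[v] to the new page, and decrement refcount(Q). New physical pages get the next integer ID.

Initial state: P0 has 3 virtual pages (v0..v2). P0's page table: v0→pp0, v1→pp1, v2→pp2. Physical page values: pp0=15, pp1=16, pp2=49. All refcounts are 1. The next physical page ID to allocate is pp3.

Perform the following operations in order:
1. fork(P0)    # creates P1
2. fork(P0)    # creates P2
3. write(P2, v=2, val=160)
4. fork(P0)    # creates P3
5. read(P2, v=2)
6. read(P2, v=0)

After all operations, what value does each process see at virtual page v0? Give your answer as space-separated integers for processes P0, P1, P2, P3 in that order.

Answer: 15 15 15 15

Derivation:
Op 1: fork(P0) -> P1. 3 ppages; refcounts: pp0:2 pp1:2 pp2:2
Op 2: fork(P0) -> P2. 3 ppages; refcounts: pp0:3 pp1:3 pp2:3
Op 3: write(P2, v2, 160). refcount(pp2)=3>1 -> COPY to pp3. 4 ppages; refcounts: pp0:3 pp1:3 pp2:2 pp3:1
Op 4: fork(P0) -> P3. 4 ppages; refcounts: pp0:4 pp1:4 pp2:3 pp3:1
Op 5: read(P2, v2) -> 160. No state change.
Op 6: read(P2, v0) -> 15. No state change.
P0: v0 -> pp0 = 15
P1: v0 -> pp0 = 15
P2: v0 -> pp0 = 15
P3: v0 -> pp0 = 15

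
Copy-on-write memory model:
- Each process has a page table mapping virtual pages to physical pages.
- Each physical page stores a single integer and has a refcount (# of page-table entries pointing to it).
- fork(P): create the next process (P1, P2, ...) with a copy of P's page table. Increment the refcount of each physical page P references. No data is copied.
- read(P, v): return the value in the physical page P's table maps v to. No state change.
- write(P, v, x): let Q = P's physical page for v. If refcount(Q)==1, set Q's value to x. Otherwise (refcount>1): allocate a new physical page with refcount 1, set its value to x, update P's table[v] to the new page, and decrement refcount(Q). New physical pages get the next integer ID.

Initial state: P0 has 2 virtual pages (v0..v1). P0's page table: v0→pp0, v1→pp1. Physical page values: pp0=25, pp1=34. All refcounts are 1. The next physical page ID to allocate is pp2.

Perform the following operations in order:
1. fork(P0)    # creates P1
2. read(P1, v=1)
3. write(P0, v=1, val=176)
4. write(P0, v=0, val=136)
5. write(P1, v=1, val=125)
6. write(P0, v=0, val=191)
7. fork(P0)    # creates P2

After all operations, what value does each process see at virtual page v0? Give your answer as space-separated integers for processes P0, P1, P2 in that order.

Answer: 191 25 191

Derivation:
Op 1: fork(P0) -> P1. 2 ppages; refcounts: pp0:2 pp1:2
Op 2: read(P1, v1) -> 34. No state change.
Op 3: write(P0, v1, 176). refcount(pp1)=2>1 -> COPY to pp2. 3 ppages; refcounts: pp0:2 pp1:1 pp2:1
Op 4: write(P0, v0, 136). refcount(pp0)=2>1 -> COPY to pp3. 4 ppages; refcounts: pp0:1 pp1:1 pp2:1 pp3:1
Op 5: write(P1, v1, 125). refcount(pp1)=1 -> write in place. 4 ppages; refcounts: pp0:1 pp1:1 pp2:1 pp3:1
Op 6: write(P0, v0, 191). refcount(pp3)=1 -> write in place. 4 ppages; refcounts: pp0:1 pp1:1 pp2:1 pp3:1
Op 7: fork(P0) -> P2. 4 ppages; refcounts: pp0:1 pp1:1 pp2:2 pp3:2
P0: v0 -> pp3 = 191
P1: v0 -> pp0 = 25
P2: v0 -> pp3 = 191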